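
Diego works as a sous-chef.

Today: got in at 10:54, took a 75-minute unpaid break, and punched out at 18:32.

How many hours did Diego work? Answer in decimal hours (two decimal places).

Today: 10:54–18:32 = 7 h 38 min; less 75 min break → 6 h 23 min

6.38 hours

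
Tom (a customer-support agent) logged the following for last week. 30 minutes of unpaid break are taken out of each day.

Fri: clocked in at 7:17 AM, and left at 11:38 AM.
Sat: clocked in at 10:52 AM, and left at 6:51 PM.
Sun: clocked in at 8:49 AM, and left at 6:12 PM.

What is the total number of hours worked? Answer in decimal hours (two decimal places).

20.22 hours

Fri: 7:17 AM–11:38 AM = 4 h 21 min; less 30 min break → 3 h 51 min
Sat: 10:52 AM–6:51 PM = 7 h 59 min; less 30 min break → 7 h 29 min
Sun: 8:49 AM–6:12 PM = 9 h 23 min; less 30 min break → 8 h 53 min
Total: 3 h 51 min + 7 h 29 min + 8 h 53 min = 20 h 13 min.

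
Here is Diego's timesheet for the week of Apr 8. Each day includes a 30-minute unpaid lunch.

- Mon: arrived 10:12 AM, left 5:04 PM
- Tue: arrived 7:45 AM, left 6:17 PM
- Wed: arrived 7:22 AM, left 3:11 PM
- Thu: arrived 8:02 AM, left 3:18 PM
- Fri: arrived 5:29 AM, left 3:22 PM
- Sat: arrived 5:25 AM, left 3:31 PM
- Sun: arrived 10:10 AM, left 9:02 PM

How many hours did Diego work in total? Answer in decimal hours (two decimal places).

Mon: 10:12 AM–5:04 PM = 6 h 52 min; less 30 min break → 6 h 22 min
Tue: 7:45 AM–6:17 PM = 10 h 32 min; less 30 min break → 10 h 2 min
Wed: 7:22 AM–3:11 PM = 7 h 49 min; less 30 min break → 7 h 19 min
Thu: 8:02 AM–3:18 PM = 7 h 16 min; less 30 min break → 6 h 46 min
Fri: 5:29 AM–3:22 PM = 9 h 53 min; less 30 min break → 9 h 23 min
Sat: 5:25 AM–3:31 PM = 10 h 6 min; less 30 min break → 9 h 36 min
Sun: 10:10 AM–9:02 PM = 10 h 52 min; less 30 min break → 10 h 22 min
Total: 6 h 22 min + 10 h 2 min + 7 h 19 min + 6 h 46 min + 9 h 23 min + 9 h 36 min + 10 h 22 min = 59 h 50 min.

59.83 hours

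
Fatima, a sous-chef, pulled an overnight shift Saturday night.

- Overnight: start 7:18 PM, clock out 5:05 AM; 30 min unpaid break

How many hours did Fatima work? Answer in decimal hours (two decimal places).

9.28 hours

Overnight: 7:18 PM → midnight = 4 h 42 min; midnight → 5:05 AM = 5 h 5 min; span 9 h 47 min; less 30 min break → 9 h 17 min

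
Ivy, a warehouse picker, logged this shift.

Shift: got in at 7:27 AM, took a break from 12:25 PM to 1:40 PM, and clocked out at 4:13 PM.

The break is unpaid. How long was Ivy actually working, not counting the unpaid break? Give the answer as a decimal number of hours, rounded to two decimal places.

7.52 hours

Shift: 7:27 AM–4:13 PM = 8 h 46 min; less 75 min break → 7 h 31 min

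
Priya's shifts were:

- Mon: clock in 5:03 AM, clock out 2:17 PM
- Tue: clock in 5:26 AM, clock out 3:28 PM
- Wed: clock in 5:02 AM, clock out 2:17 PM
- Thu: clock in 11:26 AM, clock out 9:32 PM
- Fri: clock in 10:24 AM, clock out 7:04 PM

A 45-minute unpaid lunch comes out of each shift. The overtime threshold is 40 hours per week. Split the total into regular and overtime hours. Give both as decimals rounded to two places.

Mon: 5:03 AM–2:17 PM = 9 h 14 min; less 45 min break → 8 h 29 min
Tue: 5:26 AM–3:28 PM = 10 h 2 min; less 45 min break → 9 h 17 min
Wed: 5:02 AM–2:17 PM = 9 h 15 min; less 45 min break → 8 h 30 min
Thu: 11:26 AM–9:32 PM = 10 h 6 min; less 45 min break → 9 h 21 min
Fri: 10:24 AM–7:04 PM = 8 h 40 min; less 45 min break → 7 h 55 min
Total worked: 43 h 32 min = 43.53 h.
Threshold 40 h → overtime 3 h 32 min, regular 40 h 0 min.

Regular 40.00 hours, overtime 3.53 hours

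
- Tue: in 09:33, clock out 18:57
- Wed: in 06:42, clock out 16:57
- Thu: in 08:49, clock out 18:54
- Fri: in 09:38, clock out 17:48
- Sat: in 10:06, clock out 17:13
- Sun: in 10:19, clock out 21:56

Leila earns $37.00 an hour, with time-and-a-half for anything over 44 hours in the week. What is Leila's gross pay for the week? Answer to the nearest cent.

$2329.15

Tue: 09:33–18:57 = 9 h 24 min
Wed: 06:42–16:57 = 10 h 15 min
Thu: 08:49–18:54 = 10 h 5 min
Fri: 09:38–17:48 = 8 h 10 min
Sat: 10:06–17:13 = 7 h 7 min
Sun: 10:19–21:56 = 11 h 37 min
Total worked: 56 h 38 min = 3398 min.
Regular 44 h 0 min = 2640 min at $37.00/h; overtime 12 h 38 min = 758 min at $55.50/h.
Pay = (2640 × $37.00 + 758 × $55.50) ÷ 60 = $2329.15.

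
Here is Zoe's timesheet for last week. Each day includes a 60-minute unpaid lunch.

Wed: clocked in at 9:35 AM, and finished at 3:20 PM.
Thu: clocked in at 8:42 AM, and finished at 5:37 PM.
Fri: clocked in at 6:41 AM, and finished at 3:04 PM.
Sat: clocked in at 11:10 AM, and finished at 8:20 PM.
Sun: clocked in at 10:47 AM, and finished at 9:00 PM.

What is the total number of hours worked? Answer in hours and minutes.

Wed: 9:35 AM–3:20 PM = 5 h 45 min; less 60 min break → 4 h 45 min
Thu: 8:42 AM–5:37 PM = 8 h 55 min; less 60 min break → 7 h 55 min
Fri: 6:41 AM–3:04 PM = 8 h 23 min; less 60 min break → 7 h 23 min
Sat: 11:10 AM–8:20 PM = 9 h 10 min; less 60 min break → 8 h 10 min
Sun: 10:47 AM–9:00 PM = 10 h 13 min; less 60 min break → 9 h 13 min
Total: 4 h 45 min + 7 h 55 min + 7 h 23 min + 8 h 10 min + 9 h 13 min = 37 h 26 min.

37 h 26 min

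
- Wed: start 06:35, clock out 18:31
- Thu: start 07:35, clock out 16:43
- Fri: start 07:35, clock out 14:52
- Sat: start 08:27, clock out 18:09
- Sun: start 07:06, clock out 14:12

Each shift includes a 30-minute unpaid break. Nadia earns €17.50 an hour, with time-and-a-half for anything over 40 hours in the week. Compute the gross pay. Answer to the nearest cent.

€769.56

Wed: 06:35–18:31 = 11 h 56 min; less 30 min break → 11 h 26 min
Thu: 07:35–16:43 = 9 h 8 min; less 30 min break → 8 h 38 min
Fri: 07:35–14:52 = 7 h 17 min; less 30 min break → 6 h 47 min
Sat: 08:27–18:09 = 9 h 42 min; less 30 min break → 9 h 12 min
Sun: 07:06–14:12 = 7 h 6 min; less 30 min break → 6 h 36 min
Total worked: 42 h 39 min = 2559 min.
Regular 40 h 0 min = 2400 min at €17.50/h; overtime 2 h 39 min = 159 min at €26.25/h.
Pay = (2400 × €17.50 + 159 × €26.25) ÷ 60 = €769.56.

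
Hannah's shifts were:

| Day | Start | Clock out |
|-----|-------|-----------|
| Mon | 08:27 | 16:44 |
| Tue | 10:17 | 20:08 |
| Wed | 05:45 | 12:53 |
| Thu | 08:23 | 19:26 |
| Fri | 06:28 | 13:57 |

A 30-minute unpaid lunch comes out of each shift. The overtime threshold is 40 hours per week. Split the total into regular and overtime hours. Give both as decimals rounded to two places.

Mon: 08:27–16:44 = 8 h 17 min; less 30 min break → 7 h 47 min
Tue: 10:17–20:08 = 9 h 51 min; less 30 min break → 9 h 21 min
Wed: 05:45–12:53 = 7 h 8 min; less 30 min break → 6 h 38 min
Thu: 08:23–19:26 = 11 h 3 min; less 30 min break → 10 h 33 min
Fri: 06:28–13:57 = 7 h 29 min; less 30 min break → 6 h 59 min
Total worked: 41 h 18 min = 41.30 h.
Threshold 40 h → overtime 1 h 18 min, regular 40 h 0 min.

Regular 40.00 hours, overtime 1.30 hours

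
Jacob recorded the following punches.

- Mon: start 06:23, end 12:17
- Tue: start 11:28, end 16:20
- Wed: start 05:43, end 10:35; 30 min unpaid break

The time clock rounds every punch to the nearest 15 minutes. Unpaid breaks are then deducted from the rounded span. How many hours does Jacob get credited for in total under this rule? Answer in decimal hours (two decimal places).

Mon: in 06:23→06:30, out 12:17→12:15; 5 h 45 min
Tue: in 11:28→11:30, out 16:20→16:15; 4 h 45 min
Wed: in 05:43→05:45, out 10:35→10:30; 4 h 45 min − 30 min = 4 h 15 min
Total credited: 14 h 45 min.

14.75 hours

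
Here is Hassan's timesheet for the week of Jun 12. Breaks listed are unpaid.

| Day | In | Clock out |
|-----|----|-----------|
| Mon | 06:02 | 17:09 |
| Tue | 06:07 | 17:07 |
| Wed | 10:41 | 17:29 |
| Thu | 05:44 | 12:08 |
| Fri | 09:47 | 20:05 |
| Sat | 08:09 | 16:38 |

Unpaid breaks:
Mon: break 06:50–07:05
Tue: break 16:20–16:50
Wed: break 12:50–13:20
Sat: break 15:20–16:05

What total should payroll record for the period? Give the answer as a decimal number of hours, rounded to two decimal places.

52.10 hours

Mon: 06:02–17:09 = 11 h 7 min; less 15 min break → 10 h 52 min
Tue: 06:07–17:07 = 11 h 0 min; less 30 min break → 10 h 30 min
Wed: 10:41–17:29 = 6 h 48 min; less 30 min break → 6 h 18 min
Thu: 05:44–12:08 = 6 h 24 min
Fri: 09:47–20:05 = 10 h 18 min
Sat: 08:09–16:38 = 8 h 29 min; less 45 min break → 7 h 44 min
Total: 10 h 52 min + 10 h 30 min + 6 h 18 min + 6 h 24 min + 10 h 18 min + 7 h 44 min = 52 h 6 min.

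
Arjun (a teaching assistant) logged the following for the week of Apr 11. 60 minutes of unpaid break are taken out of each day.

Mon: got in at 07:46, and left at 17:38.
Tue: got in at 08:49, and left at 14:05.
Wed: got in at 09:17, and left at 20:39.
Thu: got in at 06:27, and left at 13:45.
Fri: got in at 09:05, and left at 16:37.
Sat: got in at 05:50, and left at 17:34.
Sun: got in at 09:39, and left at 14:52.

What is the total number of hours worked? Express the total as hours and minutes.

Mon: 07:46–17:38 = 9 h 52 min; less 60 min break → 8 h 52 min
Tue: 08:49–14:05 = 5 h 16 min; less 60 min break → 4 h 16 min
Wed: 09:17–20:39 = 11 h 22 min; less 60 min break → 10 h 22 min
Thu: 06:27–13:45 = 7 h 18 min; less 60 min break → 6 h 18 min
Fri: 09:05–16:37 = 7 h 32 min; less 60 min break → 6 h 32 min
Sat: 05:50–17:34 = 11 h 44 min; less 60 min break → 10 h 44 min
Sun: 09:39–14:52 = 5 h 13 min; less 60 min break → 4 h 13 min
Total: 8 h 52 min + 4 h 16 min + 10 h 22 min + 6 h 18 min + 6 h 32 min + 10 h 44 min + 4 h 13 min = 51 h 17 min.

51 h 17 min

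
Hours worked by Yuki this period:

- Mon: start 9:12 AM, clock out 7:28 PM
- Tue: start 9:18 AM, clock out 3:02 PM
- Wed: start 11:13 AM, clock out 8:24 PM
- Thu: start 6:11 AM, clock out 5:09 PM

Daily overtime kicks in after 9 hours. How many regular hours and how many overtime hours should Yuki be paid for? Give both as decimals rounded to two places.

Mon: 9:12 AM–7:28 PM = 10 h 16 min
Tue: 9:18 AM–3:02 PM = 5 h 44 min
Wed: 11:13 AM–8:24 PM = 9 h 11 min
Thu: 6:11 AM–5:09 PM = 10 h 58 min
Mon reg 9 h 0 min / OT 1 h 16 min; Tue reg 5 h 44 min / OT 0 h 0 min; Wed reg 9 h 0 min / OT 0 h 11 min; Thu reg 9 h 0 min / OT 1 h 58 min.
Totals: regular 32 h 44 min, overtime 3 h 25 min.

Regular 32.73 hours, overtime 3.42 hours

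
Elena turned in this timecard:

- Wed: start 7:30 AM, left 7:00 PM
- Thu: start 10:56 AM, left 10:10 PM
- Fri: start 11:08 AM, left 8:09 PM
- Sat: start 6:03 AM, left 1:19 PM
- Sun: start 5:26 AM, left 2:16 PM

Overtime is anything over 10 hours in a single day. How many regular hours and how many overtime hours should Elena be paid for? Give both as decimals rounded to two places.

Wed: 7:30 AM–7:00 PM = 11 h 30 min
Thu: 10:56 AM–10:10 PM = 11 h 14 min
Fri: 11:08 AM–8:09 PM = 9 h 1 min
Sat: 6:03 AM–1:19 PM = 7 h 16 min
Sun: 5:26 AM–2:16 PM = 8 h 50 min
Wed reg 10 h 0 min / OT 1 h 30 min; Thu reg 10 h 0 min / OT 1 h 14 min; Fri reg 9 h 1 min / OT 0 h 0 min; Sat reg 7 h 16 min / OT 0 h 0 min; Sun reg 8 h 50 min / OT 0 h 0 min.
Totals: regular 45 h 7 min, overtime 2 h 44 min.

Regular 45.12 hours, overtime 2.73 hours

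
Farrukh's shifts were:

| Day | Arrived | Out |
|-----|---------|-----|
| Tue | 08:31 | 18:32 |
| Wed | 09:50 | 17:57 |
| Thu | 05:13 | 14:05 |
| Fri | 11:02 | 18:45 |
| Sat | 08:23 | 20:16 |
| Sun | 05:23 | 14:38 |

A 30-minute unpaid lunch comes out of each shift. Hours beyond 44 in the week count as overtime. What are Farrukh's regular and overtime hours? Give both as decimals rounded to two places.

Regular 44.00 hours, overtime 8.85 hours

Tue: 08:31–18:32 = 10 h 1 min; less 30 min break → 9 h 31 min
Wed: 09:50–17:57 = 8 h 7 min; less 30 min break → 7 h 37 min
Thu: 05:13–14:05 = 8 h 52 min; less 30 min break → 8 h 22 min
Fri: 11:02–18:45 = 7 h 43 min; less 30 min break → 7 h 13 min
Sat: 08:23–20:16 = 11 h 53 min; less 30 min break → 11 h 23 min
Sun: 05:23–14:38 = 9 h 15 min; less 30 min break → 8 h 45 min
Total worked: 52 h 51 min = 52.85 h.
Threshold 44 h → overtime 8 h 51 min, regular 44 h 0 min.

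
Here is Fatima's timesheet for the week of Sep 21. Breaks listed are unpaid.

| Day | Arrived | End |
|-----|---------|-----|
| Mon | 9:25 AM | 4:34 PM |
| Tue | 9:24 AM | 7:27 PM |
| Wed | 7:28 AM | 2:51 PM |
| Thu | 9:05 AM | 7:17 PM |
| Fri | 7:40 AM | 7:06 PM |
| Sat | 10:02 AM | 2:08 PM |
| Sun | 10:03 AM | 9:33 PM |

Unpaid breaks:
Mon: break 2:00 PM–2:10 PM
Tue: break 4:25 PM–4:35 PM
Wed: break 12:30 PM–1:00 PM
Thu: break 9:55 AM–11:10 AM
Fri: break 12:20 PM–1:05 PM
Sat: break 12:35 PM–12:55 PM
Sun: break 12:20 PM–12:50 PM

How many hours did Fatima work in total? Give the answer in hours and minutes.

58 h 9 min

Mon: 9:25 AM–4:34 PM = 7 h 9 min; less 10 min break → 6 h 59 min
Tue: 9:24 AM–7:27 PM = 10 h 3 min; less 10 min break → 9 h 53 min
Wed: 7:28 AM–2:51 PM = 7 h 23 min; less 30 min break → 6 h 53 min
Thu: 9:05 AM–7:17 PM = 10 h 12 min; less 75 min break → 8 h 57 min
Fri: 7:40 AM–7:06 PM = 11 h 26 min; less 45 min break → 10 h 41 min
Sat: 10:02 AM–2:08 PM = 4 h 6 min; less 20 min break → 3 h 46 min
Sun: 10:03 AM–9:33 PM = 11 h 30 min; less 30 min break → 11 h 0 min
Total: 6 h 59 min + 9 h 53 min + 6 h 53 min + 8 h 57 min + 10 h 41 min + 3 h 46 min + 11 h 0 min = 58 h 9 min.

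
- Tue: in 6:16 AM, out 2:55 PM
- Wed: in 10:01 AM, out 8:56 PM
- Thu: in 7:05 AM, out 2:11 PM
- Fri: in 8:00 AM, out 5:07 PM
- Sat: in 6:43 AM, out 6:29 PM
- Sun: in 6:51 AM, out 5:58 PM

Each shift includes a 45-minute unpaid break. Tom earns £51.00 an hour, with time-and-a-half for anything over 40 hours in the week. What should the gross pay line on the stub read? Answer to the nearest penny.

£3123.75

Tue: 6:16 AM–2:55 PM = 8 h 39 min; less 45 min break → 7 h 54 min
Wed: 10:01 AM–8:56 PM = 10 h 55 min; less 45 min break → 10 h 10 min
Thu: 7:05 AM–2:11 PM = 7 h 6 min; less 45 min break → 6 h 21 min
Fri: 8:00 AM–5:07 PM = 9 h 7 min; less 45 min break → 8 h 22 min
Sat: 6:43 AM–6:29 PM = 11 h 46 min; less 45 min break → 11 h 1 min
Sun: 6:51 AM–5:58 PM = 11 h 7 min; less 45 min break → 10 h 22 min
Total worked: 54 h 10 min = 3250 min.
Regular 40 h 0 min = 2400 min at £51.00/h; overtime 14 h 10 min = 850 min at £76.50/h.
Pay = (2400 × £51.00 + 850 × £76.50) ÷ 60 = £3123.75.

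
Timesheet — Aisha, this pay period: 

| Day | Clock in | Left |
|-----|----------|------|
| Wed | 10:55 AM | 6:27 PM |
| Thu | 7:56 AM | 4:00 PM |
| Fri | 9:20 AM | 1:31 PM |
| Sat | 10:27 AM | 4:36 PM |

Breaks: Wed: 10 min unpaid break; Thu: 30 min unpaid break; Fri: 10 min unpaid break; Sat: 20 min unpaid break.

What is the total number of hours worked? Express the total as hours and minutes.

Wed: 10:55 AM–6:27 PM = 7 h 32 min; less 10 min break → 7 h 22 min
Thu: 7:56 AM–4:00 PM = 8 h 4 min; less 30 min break → 7 h 34 min
Fri: 9:20 AM–1:31 PM = 4 h 11 min; less 10 min break → 4 h 1 min
Sat: 10:27 AM–4:36 PM = 6 h 9 min; less 20 min break → 5 h 49 min
Total: 7 h 22 min + 7 h 34 min + 4 h 1 min + 5 h 49 min = 24 h 46 min.

24 h 46 min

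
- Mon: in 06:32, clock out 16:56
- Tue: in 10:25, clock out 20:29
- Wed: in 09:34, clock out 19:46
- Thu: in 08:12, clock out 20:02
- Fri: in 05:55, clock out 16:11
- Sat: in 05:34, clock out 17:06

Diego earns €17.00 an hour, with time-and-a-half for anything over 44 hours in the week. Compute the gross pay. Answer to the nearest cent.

€1265.65

Mon: 06:32–16:56 = 10 h 24 min
Tue: 10:25–20:29 = 10 h 4 min
Wed: 09:34–19:46 = 10 h 12 min
Thu: 08:12–20:02 = 11 h 50 min
Fri: 05:55–16:11 = 10 h 16 min
Sat: 05:34–17:06 = 11 h 32 min
Total worked: 64 h 18 min = 3858 min.
Regular 44 h 0 min = 2640 min at €17.00/h; overtime 20 h 18 min = 1218 min at €25.50/h.
Pay = (2640 × €17.00 + 1218 × €25.50) ÷ 60 = €1265.65.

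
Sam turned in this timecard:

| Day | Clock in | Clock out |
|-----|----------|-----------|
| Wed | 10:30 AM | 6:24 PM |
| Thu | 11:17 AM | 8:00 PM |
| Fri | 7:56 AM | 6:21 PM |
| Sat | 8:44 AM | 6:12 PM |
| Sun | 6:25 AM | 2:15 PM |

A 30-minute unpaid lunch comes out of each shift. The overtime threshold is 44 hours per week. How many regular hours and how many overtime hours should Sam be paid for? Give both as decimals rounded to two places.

Regular 41.83 hours, overtime 0.00 hours

Wed: 10:30 AM–6:24 PM = 7 h 54 min; less 30 min break → 7 h 24 min
Thu: 11:17 AM–8:00 PM = 8 h 43 min; less 30 min break → 8 h 13 min
Fri: 7:56 AM–6:21 PM = 10 h 25 min; less 30 min break → 9 h 55 min
Sat: 8:44 AM–6:12 PM = 9 h 28 min; less 30 min break → 8 h 58 min
Sun: 6:25 AM–2:15 PM = 7 h 50 min; less 30 min break → 7 h 20 min
Total worked: 41 h 50 min = 41.83 h.
Threshold 44 h → overtime 0 h 0 min, regular 41 h 50 min.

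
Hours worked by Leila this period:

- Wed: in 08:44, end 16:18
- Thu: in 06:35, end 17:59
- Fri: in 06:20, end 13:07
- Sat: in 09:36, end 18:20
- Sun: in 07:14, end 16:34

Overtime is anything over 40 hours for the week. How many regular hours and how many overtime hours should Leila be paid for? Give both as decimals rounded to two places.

Wed: 08:44–16:18 = 7 h 34 min
Thu: 06:35–17:59 = 11 h 24 min
Fri: 06:20–13:07 = 6 h 47 min
Sat: 09:36–18:20 = 8 h 44 min
Sun: 07:14–16:34 = 9 h 20 min
Total worked: 43 h 49 min = 43.82 h.
Threshold 40 h → overtime 3 h 49 min, regular 40 h 0 min.

Regular 40.00 hours, overtime 3.82 hours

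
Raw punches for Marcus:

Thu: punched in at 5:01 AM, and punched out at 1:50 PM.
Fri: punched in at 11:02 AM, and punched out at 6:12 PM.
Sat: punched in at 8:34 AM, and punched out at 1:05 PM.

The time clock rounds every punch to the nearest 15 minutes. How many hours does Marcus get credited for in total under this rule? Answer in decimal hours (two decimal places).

20.50 hours

Thu: in 5:01 AM→5:00 AM, out 1:50 PM→1:45 PM; 8 h 45 min
Fri: in 11:02 AM→11:00 AM, out 6:12 PM→6:15 PM; 7 h 15 min
Sat: in 8:34 AM→8:30 AM, out 1:05 PM→1:00 PM; 4 h 30 min
Total credited: 20 h 30 min.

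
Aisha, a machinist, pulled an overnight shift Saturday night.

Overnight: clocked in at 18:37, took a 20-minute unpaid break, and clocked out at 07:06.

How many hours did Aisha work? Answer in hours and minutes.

Overnight: 18:37 → midnight = 5 h 23 min; midnight → 07:06 = 7 h 6 min; span 12 h 29 min; less 20 min break → 12 h 9 min

12 h 9 min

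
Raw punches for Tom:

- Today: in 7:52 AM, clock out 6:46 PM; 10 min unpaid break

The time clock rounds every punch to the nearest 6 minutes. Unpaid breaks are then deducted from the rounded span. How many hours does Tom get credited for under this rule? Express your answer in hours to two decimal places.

Today: in 7:52 AM→7:54 AM, out 6:46 PM→6:48 PM; 10 h 54 min − 10 min = 10 h 44 min

10.73 hours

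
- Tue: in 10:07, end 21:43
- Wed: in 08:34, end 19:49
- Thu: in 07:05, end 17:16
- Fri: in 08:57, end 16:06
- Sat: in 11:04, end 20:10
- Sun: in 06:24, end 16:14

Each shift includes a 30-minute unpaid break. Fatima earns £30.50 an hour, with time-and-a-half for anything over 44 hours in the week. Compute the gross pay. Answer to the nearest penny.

Tue: 10:07–21:43 = 11 h 36 min; less 30 min break → 11 h 6 min
Wed: 08:34–19:49 = 11 h 15 min; less 30 min break → 10 h 45 min
Thu: 07:05–17:16 = 10 h 11 min; less 30 min break → 9 h 41 min
Fri: 08:57–16:06 = 7 h 9 min; less 30 min break → 6 h 39 min
Sat: 11:04–20:10 = 9 h 6 min; less 30 min break → 8 h 36 min
Sun: 06:24–16:14 = 9 h 50 min; less 30 min break → 9 h 20 min
Total worked: 56 h 7 min = 3367 min.
Regular 44 h 0 min = 2640 min at £30.50/h; overtime 12 h 7 min = 727 min at £45.75/h.
Pay = (2640 × £30.50 + 727 × £45.75) ÷ 60 = £1896.34.

£1896.34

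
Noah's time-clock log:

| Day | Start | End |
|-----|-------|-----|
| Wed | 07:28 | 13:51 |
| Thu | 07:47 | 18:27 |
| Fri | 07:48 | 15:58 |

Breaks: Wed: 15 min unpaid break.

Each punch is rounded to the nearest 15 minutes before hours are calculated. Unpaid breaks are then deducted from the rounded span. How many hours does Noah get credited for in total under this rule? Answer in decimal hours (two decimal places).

25.00 hours

Wed: in 07:28→07:30, out 13:51→13:45; 6 h 15 min − 15 min = 6 h 0 min
Thu: in 07:47→07:45, out 18:27→18:30; 10 h 45 min
Fri: in 07:48→07:45, out 15:58→16:00; 8 h 15 min
Total credited: 25 h 0 min.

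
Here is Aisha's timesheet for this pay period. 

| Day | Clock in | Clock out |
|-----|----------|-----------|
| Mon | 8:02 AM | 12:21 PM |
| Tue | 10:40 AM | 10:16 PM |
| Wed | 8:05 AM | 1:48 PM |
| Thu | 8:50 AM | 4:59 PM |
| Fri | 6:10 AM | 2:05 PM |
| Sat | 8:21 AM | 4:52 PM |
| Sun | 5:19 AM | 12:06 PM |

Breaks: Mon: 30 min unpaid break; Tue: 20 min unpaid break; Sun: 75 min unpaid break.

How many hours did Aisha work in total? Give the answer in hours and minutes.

50 h 55 min

Mon: 8:02 AM–12:21 PM = 4 h 19 min; less 30 min break → 3 h 49 min
Tue: 10:40 AM–10:16 PM = 11 h 36 min; less 20 min break → 11 h 16 min
Wed: 8:05 AM–1:48 PM = 5 h 43 min
Thu: 8:50 AM–4:59 PM = 8 h 9 min
Fri: 6:10 AM–2:05 PM = 7 h 55 min
Sat: 8:21 AM–4:52 PM = 8 h 31 min
Sun: 5:19 AM–12:06 PM = 6 h 47 min; less 75 min break → 5 h 32 min
Total: 3 h 49 min + 11 h 16 min + 5 h 43 min + 8 h 9 min + 7 h 55 min + 8 h 31 min + 5 h 32 min = 50 h 55 min.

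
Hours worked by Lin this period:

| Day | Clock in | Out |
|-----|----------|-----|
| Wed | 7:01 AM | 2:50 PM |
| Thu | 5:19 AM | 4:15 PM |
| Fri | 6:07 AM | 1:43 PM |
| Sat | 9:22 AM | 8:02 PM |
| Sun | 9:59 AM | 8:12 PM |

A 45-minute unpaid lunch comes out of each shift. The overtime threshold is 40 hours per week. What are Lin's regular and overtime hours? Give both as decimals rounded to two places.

Regular 40.00 hours, overtime 3.48 hours

Wed: 7:01 AM–2:50 PM = 7 h 49 min; less 45 min break → 7 h 4 min
Thu: 5:19 AM–4:15 PM = 10 h 56 min; less 45 min break → 10 h 11 min
Fri: 6:07 AM–1:43 PM = 7 h 36 min; less 45 min break → 6 h 51 min
Sat: 9:22 AM–8:02 PM = 10 h 40 min; less 45 min break → 9 h 55 min
Sun: 9:59 AM–8:12 PM = 10 h 13 min; less 45 min break → 9 h 28 min
Total worked: 43 h 29 min = 43.48 h.
Threshold 40 h → overtime 3 h 29 min, regular 40 h 0 min.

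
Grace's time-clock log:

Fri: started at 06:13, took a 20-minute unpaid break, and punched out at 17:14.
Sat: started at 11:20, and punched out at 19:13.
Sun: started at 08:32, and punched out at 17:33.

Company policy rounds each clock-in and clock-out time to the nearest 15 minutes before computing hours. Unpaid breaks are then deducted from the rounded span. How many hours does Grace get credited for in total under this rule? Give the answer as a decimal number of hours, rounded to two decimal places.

27.67 hours

Fri: in 06:13→06:15, out 17:14→17:15; 11 h 0 min − 20 min = 10 h 40 min
Sat: in 11:20→11:15, out 19:13→19:15; 8 h 0 min
Sun: in 08:32→08:30, out 17:33→17:30; 9 h 0 min
Total credited: 27 h 40 min.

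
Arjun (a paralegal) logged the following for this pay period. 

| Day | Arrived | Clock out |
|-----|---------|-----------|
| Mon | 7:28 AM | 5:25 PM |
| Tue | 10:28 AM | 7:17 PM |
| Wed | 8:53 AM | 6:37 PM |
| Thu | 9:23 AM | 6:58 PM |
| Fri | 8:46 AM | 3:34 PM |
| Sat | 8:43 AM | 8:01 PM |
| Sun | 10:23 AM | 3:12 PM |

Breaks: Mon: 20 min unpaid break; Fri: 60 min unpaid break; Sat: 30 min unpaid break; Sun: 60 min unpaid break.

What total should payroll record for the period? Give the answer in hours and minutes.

58 h 10 min

Mon: 7:28 AM–5:25 PM = 9 h 57 min; less 20 min break → 9 h 37 min
Tue: 10:28 AM–7:17 PM = 8 h 49 min
Wed: 8:53 AM–6:37 PM = 9 h 44 min
Thu: 9:23 AM–6:58 PM = 9 h 35 min
Fri: 8:46 AM–3:34 PM = 6 h 48 min; less 60 min break → 5 h 48 min
Sat: 8:43 AM–8:01 PM = 11 h 18 min; less 30 min break → 10 h 48 min
Sun: 10:23 AM–3:12 PM = 4 h 49 min; less 60 min break → 3 h 49 min
Total: 9 h 37 min + 8 h 49 min + 9 h 44 min + 9 h 35 min + 5 h 48 min + 10 h 48 min + 3 h 49 min = 58 h 10 min.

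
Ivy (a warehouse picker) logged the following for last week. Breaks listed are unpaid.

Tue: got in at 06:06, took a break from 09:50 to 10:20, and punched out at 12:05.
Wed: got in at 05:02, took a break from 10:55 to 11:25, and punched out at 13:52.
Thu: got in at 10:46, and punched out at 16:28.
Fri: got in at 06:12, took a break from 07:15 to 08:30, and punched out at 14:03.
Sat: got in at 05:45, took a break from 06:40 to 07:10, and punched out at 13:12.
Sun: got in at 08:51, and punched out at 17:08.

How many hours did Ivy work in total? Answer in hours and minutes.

Tue: 06:06–12:05 = 5 h 59 min; less 30 min break → 5 h 29 min
Wed: 05:02–13:52 = 8 h 50 min; less 30 min break → 8 h 20 min
Thu: 10:46–16:28 = 5 h 42 min
Fri: 06:12–14:03 = 7 h 51 min; less 75 min break → 6 h 36 min
Sat: 05:45–13:12 = 7 h 27 min; less 30 min break → 6 h 57 min
Sun: 08:51–17:08 = 8 h 17 min
Total: 5 h 29 min + 8 h 20 min + 5 h 42 min + 6 h 36 min + 6 h 57 min + 8 h 17 min = 41 h 21 min.

41 h 21 min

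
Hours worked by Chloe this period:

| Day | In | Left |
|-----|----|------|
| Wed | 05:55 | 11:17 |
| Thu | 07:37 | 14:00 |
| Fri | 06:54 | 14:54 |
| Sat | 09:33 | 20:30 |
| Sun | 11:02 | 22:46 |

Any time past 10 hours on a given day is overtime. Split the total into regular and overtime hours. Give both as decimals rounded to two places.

Regular 39.75 hours, overtime 2.68 hours

Wed: 05:55–11:17 = 5 h 22 min
Thu: 07:37–14:00 = 6 h 23 min
Fri: 06:54–14:54 = 8 h 0 min
Sat: 09:33–20:30 = 10 h 57 min
Sun: 11:02–22:46 = 11 h 44 min
Wed reg 5 h 22 min / OT 0 h 0 min; Thu reg 6 h 23 min / OT 0 h 0 min; Fri reg 8 h 0 min / OT 0 h 0 min; Sat reg 10 h 0 min / OT 0 h 57 min; Sun reg 10 h 0 min / OT 1 h 44 min.
Totals: regular 39 h 45 min, overtime 2 h 41 min.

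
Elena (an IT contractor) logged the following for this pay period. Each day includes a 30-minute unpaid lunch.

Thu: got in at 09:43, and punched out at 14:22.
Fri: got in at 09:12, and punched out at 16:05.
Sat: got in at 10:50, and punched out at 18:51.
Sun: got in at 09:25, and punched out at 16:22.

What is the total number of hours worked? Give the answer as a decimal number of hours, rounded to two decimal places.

Thu: 09:43–14:22 = 4 h 39 min; less 30 min break → 4 h 9 min
Fri: 09:12–16:05 = 6 h 53 min; less 30 min break → 6 h 23 min
Sat: 10:50–18:51 = 8 h 1 min; less 30 min break → 7 h 31 min
Sun: 09:25–16:22 = 6 h 57 min; less 30 min break → 6 h 27 min
Total: 4 h 9 min + 6 h 23 min + 7 h 31 min + 6 h 27 min = 24 h 30 min.

24.50 hours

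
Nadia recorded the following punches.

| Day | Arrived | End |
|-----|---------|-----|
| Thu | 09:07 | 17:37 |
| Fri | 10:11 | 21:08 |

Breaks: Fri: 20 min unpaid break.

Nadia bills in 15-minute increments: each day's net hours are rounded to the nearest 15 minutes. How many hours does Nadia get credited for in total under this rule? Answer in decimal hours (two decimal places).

Thu: 09:07–17:37 = 8 h 30 min → rounds to 8 h 30 min
Fri: 10:11–21:08 = 10 h 57 min − 20 min = 10 h 37 min → rounds to 10 h 30 min
Total credited: 19 h 0 min.

19.00 hours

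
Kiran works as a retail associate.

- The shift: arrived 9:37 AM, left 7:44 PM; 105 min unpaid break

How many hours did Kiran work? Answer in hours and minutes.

8 h 22 min

The shift: 9:37 AM–7:44 PM = 10 h 7 min; less 105 min break → 8 h 22 min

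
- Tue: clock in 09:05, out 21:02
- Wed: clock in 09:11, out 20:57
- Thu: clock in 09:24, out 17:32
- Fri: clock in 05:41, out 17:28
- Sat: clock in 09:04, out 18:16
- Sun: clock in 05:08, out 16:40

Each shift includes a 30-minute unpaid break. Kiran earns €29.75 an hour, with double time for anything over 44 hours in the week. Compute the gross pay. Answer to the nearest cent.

€2342.32

Tue: 09:05–21:02 = 11 h 57 min; less 30 min break → 11 h 27 min
Wed: 09:11–20:57 = 11 h 46 min; less 30 min break → 11 h 16 min
Thu: 09:24–17:32 = 8 h 8 min; less 30 min break → 7 h 38 min
Fri: 05:41–17:28 = 11 h 47 min; less 30 min break → 11 h 17 min
Sat: 09:04–18:16 = 9 h 12 min; less 30 min break → 8 h 42 min
Sun: 05:08–16:40 = 11 h 32 min; less 30 min break → 11 h 2 min
Total worked: 61 h 22 min = 3682 min.
Regular 44 h 0 min = 2640 min at €29.75/h; overtime 17 h 22 min = 1042 min at €59.50/h.
Pay = (2640 × €29.75 + 1042 × €59.50) ÷ 60 = €2342.32.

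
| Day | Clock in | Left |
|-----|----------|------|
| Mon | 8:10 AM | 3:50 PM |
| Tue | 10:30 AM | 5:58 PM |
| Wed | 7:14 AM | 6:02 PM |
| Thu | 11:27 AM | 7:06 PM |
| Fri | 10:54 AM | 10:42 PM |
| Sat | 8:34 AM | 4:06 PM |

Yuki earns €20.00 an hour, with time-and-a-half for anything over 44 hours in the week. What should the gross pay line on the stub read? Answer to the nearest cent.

Mon: 8:10 AM–3:50 PM = 7 h 40 min
Tue: 10:30 AM–5:58 PM = 7 h 28 min
Wed: 7:14 AM–6:02 PM = 10 h 48 min
Thu: 11:27 AM–7:06 PM = 7 h 39 min
Fri: 10:54 AM–10:42 PM = 11 h 48 min
Sat: 8:34 AM–4:06 PM = 7 h 32 min
Total worked: 52 h 55 min = 3175 min.
Regular 44 h 0 min = 2640 min at €20.00/h; overtime 8 h 55 min = 535 min at €30.00/h.
Pay = (2640 × €20.00 + 535 × €30.00) ÷ 60 = €1147.50.

€1147.50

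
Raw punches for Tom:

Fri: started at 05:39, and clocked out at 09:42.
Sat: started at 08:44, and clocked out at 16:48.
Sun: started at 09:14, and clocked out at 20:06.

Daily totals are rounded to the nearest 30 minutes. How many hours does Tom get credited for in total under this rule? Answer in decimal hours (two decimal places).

23.00 hours

Fri: 05:39–09:42 = 4 h 3 min → rounds to 4 h 0 min
Sat: 08:44–16:48 = 8 h 4 min → rounds to 8 h 0 min
Sun: 09:14–20:06 = 10 h 52 min → rounds to 11 h 0 min
Total credited: 23 h 0 min.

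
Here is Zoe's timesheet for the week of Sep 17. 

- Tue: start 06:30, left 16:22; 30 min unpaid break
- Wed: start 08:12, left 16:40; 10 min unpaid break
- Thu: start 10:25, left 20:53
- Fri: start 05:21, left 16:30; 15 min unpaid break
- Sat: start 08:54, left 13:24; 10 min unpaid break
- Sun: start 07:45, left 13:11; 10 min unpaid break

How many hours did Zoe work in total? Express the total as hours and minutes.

Tue: 06:30–16:22 = 9 h 52 min; less 30 min break → 9 h 22 min
Wed: 08:12–16:40 = 8 h 28 min; less 10 min break → 8 h 18 min
Thu: 10:25–20:53 = 10 h 28 min
Fri: 05:21–16:30 = 11 h 9 min; less 15 min break → 10 h 54 min
Sat: 08:54–13:24 = 4 h 30 min; less 10 min break → 4 h 20 min
Sun: 07:45–13:11 = 5 h 26 min; less 10 min break → 5 h 16 min
Total: 9 h 22 min + 8 h 18 min + 10 h 28 min + 10 h 54 min + 4 h 20 min + 5 h 16 min = 48 h 38 min.

48 h 38 min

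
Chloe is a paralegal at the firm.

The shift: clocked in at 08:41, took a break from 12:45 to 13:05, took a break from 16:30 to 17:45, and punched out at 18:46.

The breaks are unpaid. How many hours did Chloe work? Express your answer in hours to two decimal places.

The shift: 08:41–18:46 = 10 h 5 min; less 95 min break → 8 h 30 min

8.50 hours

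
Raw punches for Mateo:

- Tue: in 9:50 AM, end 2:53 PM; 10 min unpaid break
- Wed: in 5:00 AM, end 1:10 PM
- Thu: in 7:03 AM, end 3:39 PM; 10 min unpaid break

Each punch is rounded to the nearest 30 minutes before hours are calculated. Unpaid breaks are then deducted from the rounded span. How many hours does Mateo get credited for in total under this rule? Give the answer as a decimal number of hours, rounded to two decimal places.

21.17 hours

Tue: in 9:50 AM→10:00 AM, out 2:53 PM→3:00 PM; 5 h 0 min − 10 min = 4 h 50 min
Wed: in 5:00 AM→5:00 AM, out 1:10 PM→1:00 PM; 8 h 0 min
Thu: in 7:03 AM→7:00 AM, out 3:39 PM→3:30 PM; 8 h 30 min − 10 min = 8 h 20 min
Total credited: 21 h 10 min.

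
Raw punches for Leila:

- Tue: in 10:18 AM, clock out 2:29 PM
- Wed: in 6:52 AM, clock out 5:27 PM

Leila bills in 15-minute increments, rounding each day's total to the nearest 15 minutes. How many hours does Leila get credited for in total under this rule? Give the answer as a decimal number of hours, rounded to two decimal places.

Tue: 10:18 AM–2:29 PM = 4 h 11 min → rounds to 4 h 15 min
Wed: 6:52 AM–5:27 PM = 10 h 35 min → rounds to 10 h 30 min
Total credited: 14 h 45 min.

14.75 hours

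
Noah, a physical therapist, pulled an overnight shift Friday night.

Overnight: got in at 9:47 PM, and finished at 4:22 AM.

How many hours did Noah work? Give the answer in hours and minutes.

6 h 35 min

Overnight: 9:47 PM → midnight = 2 h 13 min; midnight → 4:22 AM = 4 h 22 min; span 6 h 35 min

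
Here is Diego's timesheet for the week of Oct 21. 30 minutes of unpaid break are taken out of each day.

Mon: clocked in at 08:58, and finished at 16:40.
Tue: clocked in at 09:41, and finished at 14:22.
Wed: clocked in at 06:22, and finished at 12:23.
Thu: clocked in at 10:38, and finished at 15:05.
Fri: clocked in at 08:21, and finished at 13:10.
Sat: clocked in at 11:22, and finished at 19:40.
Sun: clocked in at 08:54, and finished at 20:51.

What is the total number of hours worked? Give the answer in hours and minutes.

Mon: 08:58–16:40 = 7 h 42 min; less 30 min break → 7 h 12 min
Tue: 09:41–14:22 = 4 h 41 min; less 30 min break → 4 h 11 min
Wed: 06:22–12:23 = 6 h 1 min; less 30 min break → 5 h 31 min
Thu: 10:38–15:05 = 4 h 27 min; less 30 min break → 3 h 57 min
Fri: 08:21–13:10 = 4 h 49 min; less 30 min break → 4 h 19 min
Sat: 11:22–19:40 = 8 h 18 min; less 30 min break → 7 h 48 min
Sun: 08:54–20:51 = 11 h 57 min; less 30 min break → 11 h 27 min
Total: 7 h 12 min + 4 h 11 min + 5 h 31 min + 3 h 57 min + 4 h 19 min + 7 h 48 min + 11 h 27 min = 44 h 25 min.

44 h 25 min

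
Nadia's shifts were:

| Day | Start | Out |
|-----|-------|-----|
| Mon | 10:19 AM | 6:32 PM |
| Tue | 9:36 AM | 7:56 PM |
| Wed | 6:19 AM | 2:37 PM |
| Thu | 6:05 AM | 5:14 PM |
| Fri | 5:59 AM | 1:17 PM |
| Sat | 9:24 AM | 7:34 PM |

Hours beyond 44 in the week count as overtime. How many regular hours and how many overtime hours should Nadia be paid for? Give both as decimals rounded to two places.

Regular 44.00 hours, overtime 11.47 hours

Mon: 10:19 AM–6:32 PM = 8 h 13 min
Tue: 9:36 AM–7:56 PM = 10 h 20 min
Wed: 6:19 AM–2:37 PM = 8 h 18 min
Thu: 6:05 AM–5:14 PM = 11 h 9 min
Fri: 5:59 AM–1:17 PM = 7 h 18 min
Sat: 9:24 AM–7:34 PM = 10 h 10 min
Total worked: 55 h 28 min = 55.47 h.
Threshold 44 h → overtime 11 h 28 min, regular 44 h 0 min.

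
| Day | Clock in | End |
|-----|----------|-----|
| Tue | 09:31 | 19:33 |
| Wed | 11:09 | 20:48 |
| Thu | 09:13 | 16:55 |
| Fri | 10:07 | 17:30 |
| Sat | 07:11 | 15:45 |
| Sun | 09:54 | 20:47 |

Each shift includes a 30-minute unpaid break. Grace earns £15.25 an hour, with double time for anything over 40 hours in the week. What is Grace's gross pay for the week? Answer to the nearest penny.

£952.11

Tue: 09:31–19:33 = 10 h 2 min; less 30 min break → 9 h 32 min
Wed: 11:09–20:48 = 9 h 39 min; less 30 min break → 9 h 9 min
Thu: 09:13–16:55 = 7 h 42 min; less 30 min break → 7 h 12 min
Fri: 10:07–17:30 = 7 h 23 min; less 30 min break → 6 h 53 min
Sat: 07:11–15:45 = 8 h 34 min; less 30 min break → 8 h 4 min
Sun: 09:54–20:47 = 10 h 53 min; less 30 min break → 10 h 23 min
Total worked: 51 h 13 min = 3073 min.
Regular 40 h 0 min = 2400 min at £15.25/h; overtime 11 h 13 min = 673 min at £30.50/h.
Pay = (2400 × £15.25 + 673 × £30.50) ÷ 60 = £952.11.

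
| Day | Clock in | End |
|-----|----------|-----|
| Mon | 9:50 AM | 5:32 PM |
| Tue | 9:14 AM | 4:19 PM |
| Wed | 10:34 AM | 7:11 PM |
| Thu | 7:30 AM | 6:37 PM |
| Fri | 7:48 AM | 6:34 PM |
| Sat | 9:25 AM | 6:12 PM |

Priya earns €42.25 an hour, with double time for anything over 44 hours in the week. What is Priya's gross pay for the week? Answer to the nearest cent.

€2709.63

Mon: 9:50 AM–5:32 PM = 7 h 42 min
Tue: 9:14 AM–4:19 PM = 7 h 5 min
Wed: 10:34 AM–7:11 PM = 8 h 37 min
Thu: 7:30 AM–6:37 PM = 11 h 7 min
Fri: 7:48 AM–6:34 PM = 10 h 46 min
Sat: 9:25 AM–6:12 PM = 8 h 47 min
Total worked: 54 h 4 min = 3244 min.
Regular 44 h 0 min = 2640 min at €42.25/h; overtime 10 h 4 min = 604 min at €84.50/h.
Pay = (2640 × €42.25 + 604 × €84.50) ÷ 60 = €2709.63.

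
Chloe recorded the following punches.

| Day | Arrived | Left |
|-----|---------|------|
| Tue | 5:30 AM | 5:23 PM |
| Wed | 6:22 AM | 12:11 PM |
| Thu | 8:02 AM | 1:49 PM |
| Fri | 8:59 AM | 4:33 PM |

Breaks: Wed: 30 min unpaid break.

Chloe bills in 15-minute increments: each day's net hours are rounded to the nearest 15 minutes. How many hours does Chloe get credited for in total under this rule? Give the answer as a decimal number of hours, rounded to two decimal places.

Tue: 5:30 AM–5:23 PM = 11 h 53 min → rounds to 12 h 0 min
Wed: 6:22 AM–12:11 PM = 5 h 49 min − 30 min = 5 h 19 min → rounds to 5 h 15 min
Thu: 8:02 AM–1:49 PM = 5 h 47 min → rounds to 5 h 45 min
Fri: 8:59 AM–4:33 PM = 7 h 34 min → rounds to 7 h 30 min
Total credited: 30 h 30 min.

30.50 hours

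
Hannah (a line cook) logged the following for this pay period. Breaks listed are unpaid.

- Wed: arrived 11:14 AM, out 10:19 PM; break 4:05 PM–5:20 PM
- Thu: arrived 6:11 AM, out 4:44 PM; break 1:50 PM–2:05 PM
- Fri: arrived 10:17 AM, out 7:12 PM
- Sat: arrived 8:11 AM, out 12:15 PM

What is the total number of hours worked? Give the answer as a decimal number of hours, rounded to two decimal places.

33.12 hours

Wed: 11:14 AM–10:19 PM = 11 h 5 min; less 75 min break → 9 h 50 min
Thu: 6:11 AM–4:44 PM = 10 h 33 min; less 15 min break → 10 h 18 min
Fri: 10:17 AM–7:12 PM = 8 h 55 min
Sat: 8:11 AM–12:15 PM = 4 h 4 min
Total: 9 h 50 min + 10 h 18 min + 8 h 55 min + 4 h 4 min = 33 h 7 min.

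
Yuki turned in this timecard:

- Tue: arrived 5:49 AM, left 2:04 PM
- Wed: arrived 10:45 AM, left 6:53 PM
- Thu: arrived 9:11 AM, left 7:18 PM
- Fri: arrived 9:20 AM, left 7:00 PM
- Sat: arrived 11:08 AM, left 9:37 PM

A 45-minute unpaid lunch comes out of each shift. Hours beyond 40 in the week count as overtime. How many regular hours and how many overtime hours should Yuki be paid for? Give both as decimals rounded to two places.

Regular 40.00 hours, overtime 2.90 hours

Tue: 5:49 AM–2:04 PM = 8 h 15 min; less 45 min break → 7 h 30 min
Wed: 10:45 AM–6:53 PM = 8 h 8 min; less 45 min break → 7 h 23 min
Thu: 9:11 AM–7:18 PM = 10 h 7 min; less 45 min break → 9 h 22 min
Fri: 9:20 AM–7:00 PM = 9 h 40 min; less 45 min break → 8 h 55 min
Sat: 11:08 AM–9:37 PM = 10 h 29 min; less 45 min break → 9 h 44 min
Total worked: 42 h 54 min = 42.90 h.
Threshold 40 h → overtime 2 h 54 min, regular 40 h 0 min.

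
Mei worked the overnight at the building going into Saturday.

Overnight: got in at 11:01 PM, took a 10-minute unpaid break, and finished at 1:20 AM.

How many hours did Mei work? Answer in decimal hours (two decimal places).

Overnight: 11:01 PM → midnight = 0 h 59 min; midnight → 1:20 AM = 1 h 20 min; span 2 h 19 min; less 10 min break → 2 h 9 min

2.15 hours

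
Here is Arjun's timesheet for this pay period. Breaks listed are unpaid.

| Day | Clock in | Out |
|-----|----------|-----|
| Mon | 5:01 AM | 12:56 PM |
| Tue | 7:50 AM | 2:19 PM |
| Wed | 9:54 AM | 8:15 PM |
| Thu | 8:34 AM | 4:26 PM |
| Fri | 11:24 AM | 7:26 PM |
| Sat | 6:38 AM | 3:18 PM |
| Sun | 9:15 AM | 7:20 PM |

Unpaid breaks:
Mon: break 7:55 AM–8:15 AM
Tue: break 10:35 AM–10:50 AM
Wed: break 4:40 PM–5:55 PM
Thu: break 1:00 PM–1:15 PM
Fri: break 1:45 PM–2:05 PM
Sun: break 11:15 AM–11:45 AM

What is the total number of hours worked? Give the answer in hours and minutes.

Mon: 5:01 AM–12:56 PM = 7 h 55 min; less 20 min break → 7 h 35 min
Tue: 7:50 AM–2:19 PM = 6 h 29 min; less 15 min break → 6 h 14 min
Wed: 9:54 AM–8:15 PM = 10 h 21 min; less 75 min break → 9 h 6 min
Thu: 8:34 AM–4:26 PM = 7 h 52 min; less 15 min break → 7 h 37 min
Fri: 11:24 AM–7:26 PM = 8 h 2 min; less 20 min break → 7 h 42 min
Sat: 6:38 AM–3:18 PM = 8 h 40 min
Sun: 9:15 AM–7:20 PM = 10 h 5 min; less 30 min break → 9 h 35 min
Total: 7 h 35 min + 6 h 14 min + 9 h 6 min + 7 h 37 min + 7 h 42 min + 8 h 40 min + 9 h 35 min = 56 h 29 min.

56 h 29 min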